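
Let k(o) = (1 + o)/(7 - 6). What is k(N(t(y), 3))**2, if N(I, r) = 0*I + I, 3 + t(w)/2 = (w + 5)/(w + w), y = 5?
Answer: 9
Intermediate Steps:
t(w) = -6 + (5 + w)/w (t(w) = -6 + 2*((w + 5)/(w + w)) = -6 + 2*((5 + w)/((2*w))) = -6 + 2*((5 + w)*(1/(2*w))) = -6 + 2*((5 + w)/(2*w)) = -6 + (5 + w)/w)
N(I, r) = I (N(I, r) = 0 + I = I)
k(o) = 1 + o (k(o) = (1 + o)/1 = (1 + o)*1 = 1 + o)
k(N(t(y), 3))**2 = (1 + (-5 + 5/5))**2 = (1 + (-5 + 5*(1/5)))**2 = (1 + (-5 + 1))**2 = (1 - 4)**2 = (-3)**2 = 9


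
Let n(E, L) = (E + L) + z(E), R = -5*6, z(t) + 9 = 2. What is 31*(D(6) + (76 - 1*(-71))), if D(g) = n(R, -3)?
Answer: 3317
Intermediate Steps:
z(t) = -7 (z(t) = -9 + 2 = -7)
R = -30
n(E, L) = -7 + E + L (n(E, L) = (E + L) - 7 = -7 + E + L)
D(g) = -40 (D(g) = -7 - 30 - 3 = -40)
31*(D(6) + (76 - 1*(-71))) = 31*(-40 + (76 - 1*(-71))) = 31*(-40 + (76 + 71)) = 31*(-40 + 147) = 31*107 = 3317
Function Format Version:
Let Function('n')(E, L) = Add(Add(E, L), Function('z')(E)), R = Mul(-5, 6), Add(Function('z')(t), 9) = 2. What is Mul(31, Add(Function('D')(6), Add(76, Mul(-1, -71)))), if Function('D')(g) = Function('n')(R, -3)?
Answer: 3317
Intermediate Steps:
Function('z')(t) = -7 (Function('z')(t) = Add(-9, 2) = -7)
R = -30
Function('n')(E, L) = Add(-7, E, L) (Function('n')(E, L) = Add(Add(E, L), -7) = Add(-7, E, L))
Function('D')(g) = -40 (Function('D')(g) = Add(-7, -30, -3) = -40)
Mul(31, Add(Function('D')(6), Add(76, Mul(-1, -71)))) = Mul(31, Add(-40, Add(76, Mul(-1, -71)))) = Mul(31, Add(-40, Add(76, 71))) = Mul(31, Add(-40, 147)) = Mul(31, 107) = 3317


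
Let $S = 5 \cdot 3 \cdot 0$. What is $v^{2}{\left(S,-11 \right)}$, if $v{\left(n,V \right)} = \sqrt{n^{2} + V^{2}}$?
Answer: $121$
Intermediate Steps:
$S = 0$ ($S = 15 \cdot 0 = 0$)
$v{\left(n,V \right)} = \sqrt{V^{2} + n^{2}}$
$v^{2}{\left(S,-11 \right)} = \left(\sqrt{\left(-11\right)^{2} + 0^{2}}\right)^{2} = \left(\sqrt{121 + 0}\right)^{2} = \left(\sqrt{121}\right)^{2} = 11^{2} = 121$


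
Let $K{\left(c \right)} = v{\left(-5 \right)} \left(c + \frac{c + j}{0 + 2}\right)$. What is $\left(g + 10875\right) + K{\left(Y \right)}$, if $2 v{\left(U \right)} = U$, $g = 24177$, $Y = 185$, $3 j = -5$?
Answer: $\frac{103081}{3} \approx 34360.0$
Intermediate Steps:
$j = - \frac{5}{3}$ ($j = \frac{1}{3} \left(-5\right) = - \frac{5}{3} \approx -1.6667$)
$v{\left(U \right)} = \frac{U}{2}$
$K{\left(c \right)} = \frac{25}{12} - \frac{15 c}{4}$ ($K{\left(c \right)} = \frac{1}{2} \left(-5\right) \left(c + \frac{c - \frac{5}{3}}{0 + 2}\right) = - \frac{5 \left(c + \frac{- \frac{5}{3} + c}{2}\right)}{2} = - \frac{5 \left(c + \left(- \frac{5}{3} + c\right) \frac{1}{2}\right)}{2} = - \frac{5 \left(c + \left(- \frac{5}{6} + \frac{c}{2}\right)\right)}{2} = - \frac{5 \left(- \frac{5}{6} + \frac{3 c}{2}\right)}{2} = \frac{25}{12} - \frac{15 c}{4}$)
$\left(g + 10875\right) + K{\left(Y \right)} = \left(24177 + 10875\right) + \left(\frac{25}{12} - \frac{2775}{4}\right) = 35052 + \left(\frac{25}{12} - \frac{2775}{4}\right) = 35052 - \frac{2075}{3} = \frac{103081}{3}$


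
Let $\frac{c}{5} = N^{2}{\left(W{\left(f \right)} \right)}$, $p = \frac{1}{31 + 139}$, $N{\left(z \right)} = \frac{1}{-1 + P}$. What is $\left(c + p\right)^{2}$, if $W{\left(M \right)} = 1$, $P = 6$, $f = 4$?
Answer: $\frac{49}{1156} \approx 0.042388$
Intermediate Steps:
$N{\left(z \right)} = \frac{1}{5}$ ($N{\left(z \right)} = \frac{1}{-1 + 6} = \frac{1}{5}$)
$p = \frac{1}{170} \approx 0.0058824$
$c = \frac{1}{5}$ ($c = \frac{5}{25} = 5 \cdot \frac{1}{25} = \frac{1}{5} \approx 0.2$)
$\left(c + p\right)^{2} = \left(\frac{1}{5} + \frac{1}{170}\right)^{2} = \left(\frac{7}{34}\right)^{2} = \frac{49}{1156}$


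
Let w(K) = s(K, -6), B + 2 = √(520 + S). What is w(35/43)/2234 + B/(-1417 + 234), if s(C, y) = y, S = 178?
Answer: -1315/1321411 - √698/1183 ≈ -0.023328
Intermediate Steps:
B = -2 + √698 (B = -2 + √(520 + 178) = -2 + √698 ≈ 24.420)
w(K) = -6
w(35/43)/2234 + B/(-1417 + 234) = -6/2234 + (-2 + √698)/(-1417 + 234) = -6*1/2234 + (-2 + √698)/(-1183) = -3/1117 + (-2 + √698)*(-1/1183) = -3/1117 + (2/1183 - √698/1183) = -1315/1321411 - √698/1183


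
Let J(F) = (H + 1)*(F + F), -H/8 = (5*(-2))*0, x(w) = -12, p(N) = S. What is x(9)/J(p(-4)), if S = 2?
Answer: -3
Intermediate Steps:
p(N) = 2
H = 0 (H = -8*5*(-2)*0 = -(-80)*0 = -8*0 = 0)
J(F) = 2*F (J(F) = (0 + 1)*(F + F) = 1*(2*F) = 2*F)
x(9)/J(p(-4)) = -12/(2*2) = -12/4 = -12*1/4 = -3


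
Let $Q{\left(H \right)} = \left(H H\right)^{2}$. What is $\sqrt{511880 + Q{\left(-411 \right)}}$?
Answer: $\sqrt{28534816121} \approx 1.6892 \cdot 10^{5}$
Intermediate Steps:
$Q{\left(H \right)} = H^{4}$ ($Q{\left(H \right)} = \left(H^{2}\right)^{2} = H^{4}$)
$\sqrt{511880 + Q{\left(-411 \right)}} = \sqrt{511880 + \left(-411\right)^{4}} = \sqrt{511880 + 28534304241} = \sqrt{28534816121}$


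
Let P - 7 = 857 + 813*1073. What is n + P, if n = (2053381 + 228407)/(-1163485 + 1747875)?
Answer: 255149613429/292195 ≈ 8.7322e+5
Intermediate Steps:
P = 873213 (P = 7 + (857 + 813*1073) = 7 + (857 + 872349) = 7 + 873206 = 873213)
n = 1140894/292195 (n = 2281788/584390 = 2281788*(1/584390) = 1140894/292195 ≈ 3.9046)
n + P = 1140894/292195 + 873213 = 255149613429/292195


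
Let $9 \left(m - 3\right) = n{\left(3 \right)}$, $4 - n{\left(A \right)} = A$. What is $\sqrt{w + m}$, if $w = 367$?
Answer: $\frac{\sqrt{3331}}{3} \approx 19.238$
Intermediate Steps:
$n{\left(A \right)} = 4 - A$
$m = \frac{28}{9}$ ($m = 3 + \frac{4 - 3}{9} = 3 + \frac{1}{9} \cdot 1 = 3 + \frac{1}{9} = \frac{28}{9} \approx 3.1111$)
$\sqrt{w + m} = \sqrt{367 + \frac{28}{9}} = \sqrt{\frac{3331}{9}} = \frac{\sqrt{3331}}{3}$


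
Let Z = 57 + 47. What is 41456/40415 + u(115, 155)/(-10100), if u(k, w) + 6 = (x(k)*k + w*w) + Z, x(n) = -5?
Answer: -26649341/20409575 ≈ -1.3057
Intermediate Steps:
Z = 104
u(k, w) = 98 + w² - 5*k (u(k, w) = -6 + ((-5*k + w*w) + 104) = -6 + ((-5*k + w²) + 104) = -6 + ((w² - 5*k) + 104) = -6 + (104 + w² - 5*k) = 98 + w² - 5*k)
41456/40415 + u(115, 155)/(-10100) = 41456/40415 + (98 + 155² - 5*115)/(-10100) = 41456*(1/40415) + (98 + 24025 - 575)*(-1/10100) = 41456/40415 + 23548*(-1/10100) = 41456/40415 - 5887/2525 = -26649341/20409575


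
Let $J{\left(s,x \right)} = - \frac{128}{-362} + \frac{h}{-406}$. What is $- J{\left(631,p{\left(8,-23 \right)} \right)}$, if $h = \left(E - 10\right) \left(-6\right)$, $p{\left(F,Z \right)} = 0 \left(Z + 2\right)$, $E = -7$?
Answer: $- \frac{3761}{36743} \approx -0.10236$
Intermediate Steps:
$p{\left(F,Z \right)} = 0$ ($p{\left(F,Z \right)} = 0 \left(2 + Z\right) = 0$)
$h = 102$ ($h = \left(-7 - 10\right) \left(-6\right) = \left(-17\right) \left(-6\right) = 102$)
$J{\left(s,x \right)} = \frac{3761}{36743}$ ($J{\left(s,x \right)} = - \frac{128}{-362} + \frac{102}{-406} = \left(-128\right) \left(- \frac{1}{362}\right) + 102 \left(- \frac{1}{406}\right) = \frac{64}{181} - \frac{51}{203} = \frac{3761}{36743}$)
$- J{\left(631,p{\left(8,-23 \right)} \right)} = \left(-1\right) \frac{3761}{36743} = - \frac{3761}{36743}$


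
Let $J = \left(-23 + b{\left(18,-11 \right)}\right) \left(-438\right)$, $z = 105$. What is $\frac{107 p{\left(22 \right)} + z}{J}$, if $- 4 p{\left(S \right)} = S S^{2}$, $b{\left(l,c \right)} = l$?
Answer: $- \frac{284729}{2190} \approx -130.01$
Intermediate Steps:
$p{\left(S \right)} = - \frac{S^{3}}{4}$ ($p{\left(S \right)} = - \frac{S S^{2}}{4} = - \frac{S^{3}}{4}$)
$J = 2190$ ($J = \left(-23 + 18\right) \left(-438\right) = \left(-5\right) \left(-438\right) = 2190$)
$\frac{107 p{\left(22 \right)} + z}{J} = \frac{107 \left(- \frac{22^{3}}{4}\right) + 105}{2190} = \left(107 \left(\left(- \frac{1}{4}\right) 10648\right) + 105\right) \frac{1}{2190} = \left(107 \left(-2662\right) + 105\right) \frac{1}{2190} = \left(-284834 + 105\right) \frac{1}{2190} = \left(-284729\right) \frac{1}{2190} = - \frac{284729}{2190}$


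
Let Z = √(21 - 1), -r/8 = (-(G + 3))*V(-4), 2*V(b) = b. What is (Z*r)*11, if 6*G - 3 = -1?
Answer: -3520*√5/3 ≈ -2623.7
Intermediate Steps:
G = ⅓ (G = ½ + (⅙)*(-1) = ½ - ⅙ = ⅓ ≈ 0.33333)
V(b) = b/2
r = -160/3 (r = -8*(-(⅓ + 3))*(½)*(-4) = -8*(-1*10/3)*(-2) = -(-80)*(-2)/3 = -8*20/3 = -160/3 ≈ -53.333)
Z = 2*√5 (Z = √20 = 2*√5 ≈ 4.4721)
(Z*r)*11 = ((2*√5)*(-160/3))*11 = -320*√5/3*11 = -3520*√5/3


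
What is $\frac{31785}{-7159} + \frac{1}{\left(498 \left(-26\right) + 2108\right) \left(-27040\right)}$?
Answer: $- \frac{9316615768841}{2098400262400} \approx -4.4399$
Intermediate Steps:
$\frac{31785}{-7159} + \frac{1}{\left(498 \left(-26\right) + 2108\right) \left(-27040\right)} = 31785 \left(- \frac{1}{7159}\right) + \frac{1}{-12948 + 2108} \left(- \frac{1}{27040}\right) = - \frac{31785}{7159} + \frac{1}{-10840} \left(- \frac{1}{27040}\right) = - \frac{31785}{7159} - - \frac{1}{293113600} = - \frac{31785}{7159} + \frac{1}{293113600} = - \frac{9316615768841}{2098400262400}$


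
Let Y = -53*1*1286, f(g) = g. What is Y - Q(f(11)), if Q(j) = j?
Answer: -68169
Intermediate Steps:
Y = -68158 (Y = -53*1286 = -68158)
Y - Q(f(11)) = -68158 - 1*11 = -68158 - 11 = -68169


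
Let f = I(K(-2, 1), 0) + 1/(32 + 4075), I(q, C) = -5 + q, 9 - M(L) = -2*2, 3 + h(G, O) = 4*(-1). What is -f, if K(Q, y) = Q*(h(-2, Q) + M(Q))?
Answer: 69818/4107 ≈ 17.000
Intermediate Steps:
h(G, O) = -7 (h(G, O) = -3 + 4*(-1) = -3 - 4 = -7)
M(L) = 13 (M(L) = 9 - (-2)*2 = 9 - 1*(-4) = 9 + 4 = 13)
K(Q, y) = 6*Q (K(Q, y) = Q*(-7 + 13) = Q*6 = 6*Q)
f = -69818/4107 (f = (-5 + 6*(-2)) + 1/(32 + 4075) = (-5 - 12) + 1/4107 = -17 + 1/4107 = -69818/4107 ≈ -17.000)
-f = -1*(-69818/4107) = 69818/4107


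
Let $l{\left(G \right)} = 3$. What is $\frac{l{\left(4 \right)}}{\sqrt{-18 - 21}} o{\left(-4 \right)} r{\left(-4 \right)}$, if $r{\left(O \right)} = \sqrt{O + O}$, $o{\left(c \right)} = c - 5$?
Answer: $- \frac{18 \sqrt{78}}{13} \approx -12.229$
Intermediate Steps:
$o{\left(c \right)} = -5 + c$ ($o{\left(c \right)} = c - 5 = -5 + c$)
$r{\left(O \right)} = \sqrt{2} \sqrt{O}$ ($r{\left(O \right)} = \sqrt{2 O} = \sqrt{2} \sqrt{O}$)
$\frac{l{\left(4 \right)}}{\sqrt{-18 - 21}} o{\left(-4 \right)} r{\left(-4 \right)} = \frac{3}{\sqrt{-18 - 21}} \left(-5 - 4\right) \sqrt{2} \sqrt{-4} = \frac{3}{\sqrt{-39}} \left(-9\right) \sqrt{2} \cdot 2 i = \frac{3}{i \sqrt{39}} \left(-9\right) 2 i \sqrt{2} = 3 \left(- \frac{i \sqrt{39}}{39}\right) \left(-9\right) 2 i \sqrt{2} = - \frac{i \sqrt{39}}{13} \left(-9\right) 2 i \sqrt{2} = \frac{9 i \sqrt{39}}{13} \cdot 2 i \sqrt{2} = - \frac{18 \sqrt{78}}{13}$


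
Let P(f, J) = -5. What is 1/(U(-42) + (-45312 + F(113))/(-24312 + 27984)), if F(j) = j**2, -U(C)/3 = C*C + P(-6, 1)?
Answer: -3672/19409687 ≈ -0.00018918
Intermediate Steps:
U(C) = 15 - 3*C**2 (U(C) = -3*(C*C - 5) = -3*(C**2 - 5) = -3*(-5 + C**2) = 15 - 3*C**2)
1/(U(-42) + (-45312 + F(113))/(-24312 + 27984)) = 1/((15 - 3*(-42)**2) + (-45312 + 113**2)/(-24312 + 27984)) = 1/((15 - 3*1764) + (-45312 + 12769)/3672) = 1/((15 - 5292) - 32543*1/3672) = 1/(-5277 - 32543/3672) = 1/(-19409687/3672) = -3672/19409687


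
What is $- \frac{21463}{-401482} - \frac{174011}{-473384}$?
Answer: $\frac{40011262547}{95027577544} \approx 0.42105$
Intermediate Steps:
$- \frac{21463}{-401482} - \frac{174011}{-473384} = \left(-21463\right) \left(- \frac{1}{401482}\right) - - \frac{174011}{473384} = \frac{21463}{401482} + \frac{174011}{473384} = \frac{40011262547}{95027577544}$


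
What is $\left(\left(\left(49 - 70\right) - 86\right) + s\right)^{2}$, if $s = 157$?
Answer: $2500$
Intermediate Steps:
$\left(\left(\left(49 - 70\right) - 86\right) + s\right)^{2} = \left(\left(\left(49 - 70\right) - 86\right) + 157\right)^{2} = \left(\left(-21 - 86\right) + 157\right)^{2} = \left(-107 + 157\right)^{2} = 50^{2} = 2500$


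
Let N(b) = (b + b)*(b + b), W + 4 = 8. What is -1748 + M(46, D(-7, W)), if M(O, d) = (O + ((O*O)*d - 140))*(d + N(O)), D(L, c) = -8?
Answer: -143939780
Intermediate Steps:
W = 4 (W = -4 + 8 = 4)
N(b) = 4*b**2 (N(b) = (2*b)*(2*b) = 4*b**2)
M(O, d) = (d + 4*O**2)*(-140 + O + d*O**2) (M(O, d) = (O + ((O*O)*d - 140))*(d + 4*O**2) = (O + (O**2*d - 140))*(d + 4*O**2) = (O + (d*O**2 - 140))*(d + 4*O**2) = (O + (-140 + d*O**2))*(d + 4*O**2) = (-140 + O + d*O**2)*(d + 4*O**2) = (d + 4*O**2)*(-140 + O + d*O**2))
-1748 + M(46, D(-7, W)) = -1748 + (-560*46**2 - 140*(-8) + 4*46**3 + 46*(-8) + 46**2*(-8)**2 + 4*(-8)*46**4) = -1748 + (-560*2116 + 1120 + 4*97336 - 368 + 2116*64 + 4*(-8)*4477456) = -1748 + (-1184960 + 1120 + 389344 - 368 + 135424 - 143278592) = -1748 - 143938032 = -143939780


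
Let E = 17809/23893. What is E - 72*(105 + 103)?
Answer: -357803759/23893 ≈ -14975.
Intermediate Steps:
E = 17809/23893 (E = 17809*(1/23893) = 17809/23893 ≈ 0.74537)
E - 72*(105 + 103) = 17809/23893 - 72*(105 + 103) = 17809/23893 - 72*208 = 17809/23893 - 14976 = -357803759/23893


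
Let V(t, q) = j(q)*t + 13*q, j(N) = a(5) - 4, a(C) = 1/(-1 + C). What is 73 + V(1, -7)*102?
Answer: -19183/2 ≈ -9591.5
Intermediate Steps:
j(N) = -15/4 (j(N) = 1/(-1 + 5) - 4 = 1/4 - 4 = -15/4)
V(t, q) = 13*q - 15*t/4 (V(t, q) = -15*t/4 + 13*q = 13*q - 15*t/4)
73 + V(1, -7)*102 = 73 + (13*(-7) - 15/4*1)*102 = 73 + (-91 - 15/4)*102 = 73 - 379/4*102 = 73 - 19329/2 = -19183/2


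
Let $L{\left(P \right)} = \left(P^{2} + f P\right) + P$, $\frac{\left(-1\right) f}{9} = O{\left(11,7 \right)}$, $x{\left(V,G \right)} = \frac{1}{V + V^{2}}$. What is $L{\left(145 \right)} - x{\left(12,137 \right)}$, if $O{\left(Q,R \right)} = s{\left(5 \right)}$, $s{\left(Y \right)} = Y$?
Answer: $\frac{2284619}{156} \approx 14645.0$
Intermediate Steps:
$O{\left(Q,R \right)} = 5$
$f = -45$ ($f = \left(-9\right) 5 = -45$)
$L{\left(P \right)} = P^{2} - 44 P$ ($L{\left(P \right)} = \left(P^{2} - 45 P\right) + P = P^{2} - 44 P$)
$L{\left(145 \right)} - x{\left(12,137 \right)} = 145 \left(-44 + 145\right) - \frac{1}{12 \left(1 + 12\right)} = 145 \cdot 101 - \frac{1}{12 \cdot 13} = 14645 - \frac{1}{12} \cdot \frac{1}{13} = 14645 - \frac{1}{156} = \frac{2284619}{156}$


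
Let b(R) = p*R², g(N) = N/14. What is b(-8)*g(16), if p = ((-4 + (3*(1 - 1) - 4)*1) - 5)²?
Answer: 86528/7 ≈ 12361.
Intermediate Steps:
g(N) = N/14 (g(N) = N*(1/14) = N/14)
p = 169 (p = ((-4 + (3*0 - 4)*1) - 5)² = ((-4 + (0 - 4)*1) - 5)² = ((-4 - 4*1) - 5)² = ((-4 - 4) - 5)² = (-8 - 5)² = (-13)² = 169)
b(R) = 169*R²
b(-8)*g(16) = (169*(-8)²)*((1/14)*16) = (169*64)*(8/7) = 10816*(8/7) = 86528/7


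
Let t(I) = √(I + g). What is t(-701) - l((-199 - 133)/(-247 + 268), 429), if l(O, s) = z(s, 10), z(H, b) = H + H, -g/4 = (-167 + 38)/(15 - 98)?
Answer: -858 + I*√4872017/83 ≈ -858.0 + 26.594*I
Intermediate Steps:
g = -516/83 (g = -4*(-167 + 38)/(15 - 98) = -(-516)/(-83) = -(-516)*(-1)/83 = -4*129/83 = -516/83 ≈ -6.2169)
z(H, b) = 2*H
t(I) = √(-516/83 + I) (t(I) = √(I - 516/83) = √(-516/83 + I))
l(O, s) = 2*s
t(-701) - l((-199 - 133)/(-247 + 268), 429) = √(-42828 + 6889*(-701))/83 - 2*429 = √(-42828 - 4829189)/83 - 1*858 = √(-4872017)/83 - 858 = (I*√4872017)/83 - 858 = I*√4872017/83 - 858 = -858 + I*√4872017/83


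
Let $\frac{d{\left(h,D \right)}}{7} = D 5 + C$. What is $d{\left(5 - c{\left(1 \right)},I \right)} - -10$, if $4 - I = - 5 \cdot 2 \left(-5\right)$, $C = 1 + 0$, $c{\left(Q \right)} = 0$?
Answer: $-1593$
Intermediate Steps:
$C = 1$
$I = -46$ ($I = 4 - - 5 \cdot 2 \left(-5\right) = 4 - \left(-5\right) \left(-10\right) = 4 - 50 = -46$)
$d{\left(h,D \right)} = 7 + 35 D$ ($d{\left(h,D \right)} = 7 \left(D 5 + 1\right) = 7 \left(5 D + 1\right) = 7 \left(1 + 5 D\right) = 7 + 35 D$)
$d{\left(5 - c{\left(1 \right)},I \right)} - -10 = \left(7 + 35 \left(-46\right)\right) - -10 = \left(7 - 1610\right) + 10 = -1603 + 10 = -1593$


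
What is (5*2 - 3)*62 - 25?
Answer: 409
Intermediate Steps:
(5*2 - 3)*62 - 25 = (10 - 3)*62 - 25 = 7*62 - 25 = 434 - 25 = 409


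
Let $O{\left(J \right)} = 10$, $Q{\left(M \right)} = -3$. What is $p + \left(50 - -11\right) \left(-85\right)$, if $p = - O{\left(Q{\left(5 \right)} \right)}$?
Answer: $-5195$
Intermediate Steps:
$p = -10$ ($p = \left(-1\right) 10 = -10$)
$p + \left(50 - -11\right) \left(-85\right) = -10 + \left(50 - -11\right) \left(-85\right) = -10 + \left(50 + 11\right) \left(-85\right) = -10 + 61 \left(-85\right) = -10 - 5185 = -5195$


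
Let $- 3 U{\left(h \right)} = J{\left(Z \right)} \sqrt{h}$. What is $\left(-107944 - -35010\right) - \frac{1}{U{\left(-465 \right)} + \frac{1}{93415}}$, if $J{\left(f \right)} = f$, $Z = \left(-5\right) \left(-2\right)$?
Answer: $- \frac{9864951789031824047}{135258614487503} - \frac{87263622250 i \sqrt{465}}{135258614487503} \approx -72934.0 - 0.013912 i$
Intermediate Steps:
$Z = 10$
$U{\left(h \right)} = - \frac{10 \sqrt{h}}{3}$
$\left(-107944 - -35010\right) - \frac{1}{U{\left(-465 \right)} + \frac{1}{93415}} = \left(-107944 - -35010\right) - \frac{1}{- \frac{10 \sqrt{-465}}{3} + \frac{1}{93415}} = \left(-107944 + 35010\right) - \frac{1}{- \frac{10 i \sqrt{465}}{3} + \frac{1}{93415}} = -72934 - \frac{1}{- \frac{10 i \sqrt{465}}{3} + \frac{1}{93415}} = -72934 - \frac{1}{\frac{1}{93415} - \frac{10 i \sqrt{465}}{3}}$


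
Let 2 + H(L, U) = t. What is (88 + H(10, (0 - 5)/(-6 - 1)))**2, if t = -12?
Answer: 5476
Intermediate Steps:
H(L, U) = -14 (H(L, U) = -2 - 12 = -14)
(88 + H(10, (0 - 5)/(-6 - 1)))**2 = (88 - 14)**2 = 74**2 = 5476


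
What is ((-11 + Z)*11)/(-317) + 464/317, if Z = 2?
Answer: 563/317 ≈ 1.7760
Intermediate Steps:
((-11 + Z)*11)/(-317) + 464/317 = ((-11 + 2)*11)/(-317) + 464/317 = -9*11*(-1/317) + 464*(1/317) = -99*(-1/317) + 464/317 = 99/317 + 464/317 = 563/317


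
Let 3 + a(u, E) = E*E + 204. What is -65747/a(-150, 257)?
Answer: -65747/66250 ≈ -0.99241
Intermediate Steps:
a(u, E) = 201 + E² (a(u, E) = -3 + (E*E + 204) = -3 + (E² + 204) = -3 + (204 + E²) = 201 + E²)
-65747/a(-150, 257) = -65747/(201 + 257²) = -65747/(201 + 66049) = -65747/66250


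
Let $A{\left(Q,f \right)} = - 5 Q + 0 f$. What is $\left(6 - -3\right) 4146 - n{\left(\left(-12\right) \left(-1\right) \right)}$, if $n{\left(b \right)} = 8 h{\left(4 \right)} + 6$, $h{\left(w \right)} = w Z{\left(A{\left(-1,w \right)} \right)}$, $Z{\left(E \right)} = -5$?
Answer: $37468$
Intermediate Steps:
$A{\left(Q,f \right)} = - 5 Q$ ($A{\left(Q,f \right)} = - 5 Q + 0 = - 5 Q$)
$h{\left(w \right)} = - 5 w$ ($h{\left(w \right)} = w \left(-5\right) = - 5 w$)
$n{\left(b \right)} = -154$ ($n{\left(b \right)} = 8 \left(\left(-5\right) 4\right) + 6 = 8 \left(-20\right) + 6 = -160 + 6 = -154$)
$\left(6 - -3\right) 4146 - n{\left(\left(-12\right) \left(-1\right) \right)} = \left(6 - -3\right) 4146 - -154 = \left(6 + 3\right) 4146 + 154 = 9 \cdot 4146 + 154 = 37314 + 154 = 37468$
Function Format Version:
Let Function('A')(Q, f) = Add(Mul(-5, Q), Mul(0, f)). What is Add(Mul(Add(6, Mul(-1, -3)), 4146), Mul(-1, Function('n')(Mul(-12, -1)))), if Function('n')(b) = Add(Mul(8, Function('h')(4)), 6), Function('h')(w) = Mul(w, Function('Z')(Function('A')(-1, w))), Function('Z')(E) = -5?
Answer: 37468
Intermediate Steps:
Function('A')(Q, f) = Mul(-5, Q) (Function('A')(Q, f) = Add(Mul(-5, Q), 0) = Mul(-5, Q))
Function('h')(w) = Mul(-5, w) (Function('h')(w) = Mul(w, -5) = Mul(-5, w))
Function('n')(b) = -154 (Function('n')(b) = Add(Mul(8, Mul(-5, 4)), 6) = Add(Mul(8, -20), 6) = Add(-160, 6) = -154)
Add(Mul(Add(6, Mul(-1, -3)), 4146), Mul(-1, Function('n')(Mul(-12, -1)))) = Add(Mul(Add(6, Mul(-1, -3)), 4146), Mul(-1, -154)) = Add(Mul(Add(6, 3), 4146), 154) = Add(Mul(9, 4146), 154) = Add(37314, 154) = 37468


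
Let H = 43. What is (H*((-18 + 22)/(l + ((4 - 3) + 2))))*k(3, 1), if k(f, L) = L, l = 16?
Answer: 172/19 ≈ 9.0526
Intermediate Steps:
(H*((-18 + 22)/(l + ((4 - 3) + 2))))*k(3, 1) = (43*((-18 + 22)/(16 + ((4 - 3) + 2))))*1 = (43*(4/(16 + (1 + 2))))*1 = (43*(4/(16 + 3)))*1 = (43*(4/19))*1 = (172/19)*1 = 172/19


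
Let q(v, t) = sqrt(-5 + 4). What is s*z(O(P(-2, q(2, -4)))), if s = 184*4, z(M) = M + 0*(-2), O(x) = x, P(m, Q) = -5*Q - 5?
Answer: -3680 - 3680*I ≈ -3680.0 - 3680.0*I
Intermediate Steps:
q(v, t) = I (q(v, t) = sqrt(-1) = I)
P(m, Q) = -5 - 5*Q
z(M) = M (z(M) = M + 0 = M)
s = 736
s*z(O(P(-2, q(2, -4)))) = 736*(-5 - 5*I) = -3680 - 3680*I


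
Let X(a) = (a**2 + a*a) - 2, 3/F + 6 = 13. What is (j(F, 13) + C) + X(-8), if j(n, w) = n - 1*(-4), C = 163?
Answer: 2054/7 ≈ 293.43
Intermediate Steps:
F = 3/7 (F = 3/(-6 + 13) = 3/7 ≈ 0.42857)
j(n, w) = 4 + n (j(n, w) = n + 4 = 4 + n)
X(a) = -2 + 2*a**2 (X(a) = (a**2 + a**2) - 2 = 2*a**2 - 2 = -2 + 2*a**2)
(j(F, 13) + C) + X(-8) = ((4 + 3/7) + 163) + (-2 + 2*(-8)**2) = (31/7 + 163) + (-2 + 2*64) = 1172/7 + (-2 + 128) = 1172/7 + 126 = 2054/7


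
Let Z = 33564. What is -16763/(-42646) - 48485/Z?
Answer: -752528989/715685172 ≈ -1.0515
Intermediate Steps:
-16763/(-42646) - 48485/Z = -16763/(-42646) - 48485/33564 = -16763*(-1/42646) - 48485*1/33564 = 16763/42646 - 48485/33564 = -752528989/715685172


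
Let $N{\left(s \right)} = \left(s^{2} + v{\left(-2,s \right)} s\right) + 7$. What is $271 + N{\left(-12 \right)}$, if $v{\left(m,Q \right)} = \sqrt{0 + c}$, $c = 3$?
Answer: $422 - 12 \sqrt{3} \approx 401.22$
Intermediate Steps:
$v{\left(m,Q \right)} = \sqrt{3}$ ($v{\left(m,Q \right)} = \sqrt{0 + 3} = \sqrt{3}$)
$N{\left(s \right)} = 7 + s^{2} + s \sqrt{3}$ ($N{\left(s \right)} = \left(s^{2} + \sqrt{3} s\right) + 7 = \left(s^{2} + s \sqrt{3}\right) + 7 = 7 + s^{2} + s \sqrt{3}$)
$271 + N{\left(-12 \right)} = 271 + \left(7 + \left(-12\right)^{2} - 12 \sqrt{3}\right) = 271 + \left(7 + 144 - 12 \sqrt{3}\right) = 271 + \left(151 - 12 \sqrt{3}\right) = 422 - 12 \sqrt{3}$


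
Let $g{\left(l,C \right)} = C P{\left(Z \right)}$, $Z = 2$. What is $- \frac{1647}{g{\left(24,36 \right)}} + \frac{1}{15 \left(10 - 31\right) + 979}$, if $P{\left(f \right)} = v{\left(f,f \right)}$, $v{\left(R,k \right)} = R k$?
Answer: $- \frac{15187}{1328} \approx -11.436$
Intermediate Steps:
$P{\left(f \right)} = f^{2}$ ($P{\left(f \right)} = f f = f^{2}$)
$g{\left(l,C \right)} = 4 C$ ($g{\left(l,C \right)} = C 2^{2} = C 4 = 4 C$)
$- \frac{1647}{g{\left(24,36 \right)}} + \frac{1}{15 \left(10 - 31\right) + 979} = - \frac{1647}{4 \cdot 36} + \frac{1}{15 \left(10 - 31\right) + 979} = - \frac{1647}{144} + \frac{1}{15 \left(-21\right) + 979} = \left(-1647\right) \frac{1}{144} + \frac{1}{-315 + 979} = - \frac{183}{16} + \frac{1}{664} = - \frac{15187}{1328}$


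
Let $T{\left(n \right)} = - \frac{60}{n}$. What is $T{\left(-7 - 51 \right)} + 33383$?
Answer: $\frac{968137}{29} \approx 33384.0$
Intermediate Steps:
$T{\left(-7 - 51 \right)} + 33383 = - \frac{60}{-7 - 51} + 33383 = - \frac{60}{-58} + 33383 = \left(-60\right) \left(- \frac{1}{58}\right) + 33383 = \frac{30}{29} + 33383 = \frac{968137}{29}$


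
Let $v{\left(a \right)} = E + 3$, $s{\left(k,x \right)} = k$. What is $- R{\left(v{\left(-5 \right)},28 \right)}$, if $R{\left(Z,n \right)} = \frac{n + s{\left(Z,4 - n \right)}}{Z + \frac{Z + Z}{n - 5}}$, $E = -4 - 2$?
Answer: $\frac{23}{3} \approx 7.6667$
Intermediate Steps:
$E = -6$ ($E = -4 - 2 = -6$)
$v{\left(a \right)} = -3$ ($v{\left(a \right)} = -6 + 3 = -3$)
$R{\left(Z,n \right)} = \frac{Z + n}{Z + \frac{2 Z}{-5 + n}}$ ($R{\left(Z,n \right)} = \frac{n + Z}{Z + \frac{Z + Z}{n - 5}} = \frac{Z + n}{Z + \frac{2 Z}{-5 + n}}$)
$- R{\left(v{\left(-5 \right)},28 \right)} = - \frac{28^{2} - -15 - 140 - 84}{\left(-3\right) \left(-3 + 28\right)} = - \frac{\left(-1\right) \left(784 + 15 - 140 - 84\right)}{3 \cdot 25} = - \frac{\left(-1\right) 575}{3 \cdot 25} = \left(-1\right) \left(- \frac{23}{3}\right) = \frac{23}{3}$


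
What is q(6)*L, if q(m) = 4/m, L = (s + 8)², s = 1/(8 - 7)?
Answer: 54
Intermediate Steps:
s = 1 (s = 1/1 = 1)
L = 81 (L = (1 + 8)² = 9² = 81)
q(6)*L = (4/6)*81 = (4*(⅙))*81 = (⅔)*81 = 54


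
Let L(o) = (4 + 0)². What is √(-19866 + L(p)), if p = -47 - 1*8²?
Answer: 5*I*√794 ≈ 140.89*I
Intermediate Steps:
p = -111 (p = -47 - 1*64 = -47 - 64 = -111)
L(o) = 16 (L(o) = 4² = 16)
√(-19866 + L(p)) = √(-19866 + 16) = √(-19850) = 5*I*√794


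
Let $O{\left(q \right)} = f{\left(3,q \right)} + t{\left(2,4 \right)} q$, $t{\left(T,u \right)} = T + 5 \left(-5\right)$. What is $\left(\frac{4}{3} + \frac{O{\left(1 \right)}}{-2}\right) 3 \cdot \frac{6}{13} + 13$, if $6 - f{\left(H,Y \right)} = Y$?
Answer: $\frac{355}{13} \approx 27.308$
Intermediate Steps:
$t{\left(T,u \right)} = -25 + T$ ($t{\left(T,u \right)} = T - 25 = -25 + T$)
$f{\left(H,Y \right)} = 6 - Y$
$O{\left(q \right)} = 6 - 24 q$ ($O{\left(q \right)} = \left(6 - q\right) + \left(-25 + 2\right) q = \left(6 - q\right) - 23 q = 6 - 24 q$)
$\left(\frac{4}{3} + \frac{O{\left(1 \right)}}{-2}\right) 3 \cdot \frac{6}{13} + 13 = \left(\frac{4}{3} + \frac{6 - 24}{-2}\right) 3 \cdot \frac{6}{13} + 13 = \left(4 \cdot \frac{1}{3} + \left(6 - 24\right) \left(- \frac{1}{2}\right)\right) 3 \cdot 6 \cdot \frac{1}{13} + 13 = \left(\frac{4}{3} - -9\right) 3 \cdot \frac{6}{13} + 13 = \left(\frac{4}{3} + 9\right) 3 \cdot \frac{6}{13} + 13 = \frac{31}{3} \cdot 3 \cdot \frac{6}{13} + 13 = 31 \cdot \frac{6}{13} + 13 = \frac{186}{13} + 13 = \frac{355}{13}$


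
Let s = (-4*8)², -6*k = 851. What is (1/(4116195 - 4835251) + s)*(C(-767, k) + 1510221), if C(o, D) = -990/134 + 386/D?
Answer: 15850561069376894655/10249603988 ≈ 1.5465e+9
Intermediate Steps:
k = -851/6 (k = -⅙*851 = -851/6 ≈ -141.83)
C(o, D) = -495/67 + 386/D (C(o, D) = -990*1/134 + 386/D = -495/67 + 386/D)
s = 1024 (s = (-32)² = 1024)
(1/(4116195 - 4835251) + s)*(C(-767, k) + 1510221) = (1/(4116195 - 4835251) + 1024)*((-495/67 + 386/(-851/6)) + 1510221) = (1/(-719056) + 1024)*((-495/67 + 386*(-6/851)) + 1510221) = (-1/719056 + 1024)*((-495/67 - 2316/851) + 1510221) = 736313343*(-576417/57017 + 1510221)/719056 = (736313343/719056)*(86107694340/57017) = 15850561069376894655/10249603988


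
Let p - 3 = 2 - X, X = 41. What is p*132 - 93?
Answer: -4845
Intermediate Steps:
p = -36 (p = 3 + (2 - 1*41) = 3 + (2 - 41) = 3 - 39 = -36)
p*132 - 93 = -36*132 - 93 = -4752 - 93 = -4845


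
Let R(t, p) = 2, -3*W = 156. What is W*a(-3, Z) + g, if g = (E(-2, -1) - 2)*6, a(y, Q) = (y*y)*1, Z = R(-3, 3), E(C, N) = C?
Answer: -492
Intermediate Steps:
W = -52 (W = -⅓*156 = -52)
Z = 2
a(y, Q) = y² (a(y, Q) = y²*1 = y²)
g = -24 (g = (-2 - 2)*6 = -4*6 = -24)
W*a(-3, Z) + g = -52*(-3)² - 24 = -52*9 - 24 = -468 - 24 = -492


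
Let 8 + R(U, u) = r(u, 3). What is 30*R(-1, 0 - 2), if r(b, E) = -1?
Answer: -270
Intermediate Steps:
R(U, u) = -9 (R(U, u) = -8 - 1 = -9)
30*R(-1, 0 - 2) = 30*(-9) = -270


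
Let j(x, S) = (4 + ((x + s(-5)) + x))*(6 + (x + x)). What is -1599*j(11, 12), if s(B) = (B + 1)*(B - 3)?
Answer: -2596776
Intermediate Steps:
s(B) = (1 + B)*(-3 + B)
j(x, S) = (6 + 2*x)*(36 + 2*x) (j(x, S) = (4 + ((x + (-3 + (-5)² - 2*(-5))) + x))*(6 + (x + x)) = (4 + ((x + (-3 + 25 + 10)) + x))*(6 + 2*x) = (4 + ((x + 32) + x))*(6 + 2*x) = (4 + ((32 + x) + x))*(6 + 2*x) = (4 + (32 + 2*x))*(6 + 2*x) = (36 + 2*x)*(6 + 2*x) = (6 + 2*x)*(36 + 2*x))
-1599*j(11, 12) = -1599*(216 + 4*11² + 84*11) = -1599*(216 + 4*121 + 924) = -1599*(216 + 484 + 924) = -1599*1624 = -2596776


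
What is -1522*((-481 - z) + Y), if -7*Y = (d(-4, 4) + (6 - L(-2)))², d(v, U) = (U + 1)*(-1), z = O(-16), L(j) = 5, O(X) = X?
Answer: 4978462/7 ≈ 7.1121e+5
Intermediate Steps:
z = -16
d(v, U) = -1 - U (d(v, U) = (1 + U)*(-1) = -1 - U)
Y = -16/7 (Y = -((-1 - 1*4) + (6 - 1*5))²/7 = -((-1 - 4) + (6 - 5))²/7 = -(-5 + 1)²/7 = -⅐*(-4)² = -⅐*16 = -16/7 ≈ -2.2857)
-1522*((-481 - z) + Y) = -1522*((-481 - 1*(-16)) - 16/7) = -1522*((-481 + 16) - 16/7) = -1522*(-465 - 16/7) = -1522*(-3271/7) = 4978462/7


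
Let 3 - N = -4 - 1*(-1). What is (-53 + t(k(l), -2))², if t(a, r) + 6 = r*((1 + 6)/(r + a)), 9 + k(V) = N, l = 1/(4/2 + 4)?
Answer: 78961/25 ≈ 3158.4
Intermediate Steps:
N = 6 (N = 3 - (-4 - 1*(-1)) = 3 - (-4 + 1) = 3 - 1*(-3) = 3 + 3 = 6)
l = ⅙ (l = 1/(4*(½) + 4) = 1/(2 + 4) = 1/6 = ⅙ ≈ 0.16667)
k(V) = -3 (k(V) = -9 + 6 = -3)
t(a, r) = -6 + 7*r/(a + r) (t(a, r) = -6 + r*((1 + 6)/(r + a)) = -6 + r*(7/(a + r)) = -6 + 7*r/(a + r))
(-53 + t(k(l), -2))² = (-53 + (-2 - 6*(-3))/(-3 - 2))² = (-53 + (-2 + 18)/(-5))² = (-53 - ⅕*16)² = (-53 - 16/5)² = (-281/5)² = 78961/25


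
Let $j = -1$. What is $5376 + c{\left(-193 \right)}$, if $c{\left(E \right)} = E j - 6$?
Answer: $5563$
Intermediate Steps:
$c{\left(E \right)} = -6 - E$ ($c{\left(E \right)} = E \left(-1\right) - 6 = - E - 6 = -6 - E$)
$5376 + c{\left(-193 \right)} = 5376 - -187 = 5376 + \left(-6 + 193\right) = 5376 + 187 = 5563$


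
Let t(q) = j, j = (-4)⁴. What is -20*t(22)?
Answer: -5120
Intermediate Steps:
j = 256
t(q) = 256
-20*t(22) = -20*256 = -5120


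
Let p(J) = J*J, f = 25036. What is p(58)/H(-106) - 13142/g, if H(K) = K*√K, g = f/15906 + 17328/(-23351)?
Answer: -5838773757/369613 + 841*I*√106/2809 ≈ -15797.0 + 3.0825*I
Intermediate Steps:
p(J) = J²
g = 739226/888567 (g = 25036/15906 + 17328/(-23351) = 25036*(1/15906) + 17328*(-1/23351) = 1138/723 - 912/1229 = 739226/888567 ≈ 0.83193)
H(K) = K^(3/2)
p(58)/H(-106) - 13142/g = 58²/((-106)^(3/2)) - 13142/739226/888567 = 3364/((-106*I*√106)) - 13142*888567/739226 = 3364*(I*√106/11236) - 5838773757/369613 = 841*I*√106/2809 - 5838773757/369613 = -5838773757/369613 + 841*I*√106/2809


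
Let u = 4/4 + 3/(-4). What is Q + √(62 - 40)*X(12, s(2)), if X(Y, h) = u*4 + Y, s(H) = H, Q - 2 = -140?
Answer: -138 + 13*√22 ≈ -77.025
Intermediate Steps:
Q = -138 (Q = 2 - 140 = -138)
u = ¼ (u = 4*(¼) + 3*(-¼) = 1 - ¾ = ¼ ≈ 0.25000)
X(Y, h) = 1 + Y (X(Y, h) = (¼)*4 + Y = 1 + Y)
Q + √(62 - 40)*X(12, s(2)) = -138 + √(62 - 40)*(1 + 12) = -138 + √22*13 = -138 + 13*√22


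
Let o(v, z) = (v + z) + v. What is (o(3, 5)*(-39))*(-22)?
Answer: 9438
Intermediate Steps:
o(v, z) = z + 2*v
(o(3, 5)*(-39))*(-22) = ((5 + 2*3)*(-39))*(-22) = ((5 + 6)*(-39))*(-22) = (11*(-39))*(-22) = -429*(-22) = 9438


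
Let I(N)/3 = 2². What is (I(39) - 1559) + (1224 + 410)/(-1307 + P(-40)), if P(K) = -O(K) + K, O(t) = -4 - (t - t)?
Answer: -2079255/1343 ≈ -1548.2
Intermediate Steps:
O(t) = -4 (O(t) = -4 - 1*0 = -4 + 0 = -4)
P(K) = 4 + K (P(K) = -1*(-4) + K = 4 + K)
I(N) = 12 (I(N) = 3*2² = 3*4 = 12)
(I(39) - 1559) + (1224 + 410)/(-1307 + P(-40)) = (12 - 1559) + (1224 + 410)/(-1307 + (4 - 40)) = -1547 + 1634/(-1307 - 36) = -1547 + 1634/(-1343) = -1547 + 1634*(-1/1343) = -1547 - 1634/1343 = -2079255/1343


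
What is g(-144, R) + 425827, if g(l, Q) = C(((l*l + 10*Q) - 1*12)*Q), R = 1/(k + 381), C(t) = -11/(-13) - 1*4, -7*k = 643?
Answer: 5535710/13 ≈ 4.2582e+5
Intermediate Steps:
k = -643/7 (k = -⅐*643 = -643/7 ≈ -91.857)
C(t) = -41/13 (C(t) = -11*(-1/13) - 4 = 11/13 - 4 = -41/13)
R = 7/2024 (R = 1/(-643/7 + 381) = 1/(2024/7) = 7/2024 ≈ 0.0034585)
g(l, Q) = -41/13
g(-144, R) + 425827 = -41/13 + 425827 = 5535710/13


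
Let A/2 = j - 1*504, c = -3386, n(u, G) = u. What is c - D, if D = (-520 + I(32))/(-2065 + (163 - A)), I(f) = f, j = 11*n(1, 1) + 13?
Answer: -1595050/471 ≈ -3386.5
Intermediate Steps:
j = 24 (j = 11*1 + 13 = 11 + 13 = 24)
A = -960 (A = 2*(24 - 1*504) = 2*(24 - 504) = 2*(-480) = -960)
D = 244/471 (D = (-520 + 32)/(-2065 + (163 - 1*(-960))) = -488/(-2065 + (163 + 960)) = -488/(-2065 + 1123) = -488/(-942) = -488*(-1/942) = 244/471 ≈ 0.51805)
c - D = -3386 - 1*244/471 = -3386 - 244/471 = -1595050/471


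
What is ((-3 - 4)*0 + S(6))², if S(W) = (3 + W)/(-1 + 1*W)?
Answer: 81/25 ≈ 3.2400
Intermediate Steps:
S(W) = (3 + W)/(-1 + W)
((-3 - 4)*0 + S(6))² = ((-3 - 4)*0 + (3 + 6)/(-1 + 6))² = (-7*0 + 9/5)² = (0 + (⅕)*9)² = (0 + 9/5)² = (9/5)² = 81/25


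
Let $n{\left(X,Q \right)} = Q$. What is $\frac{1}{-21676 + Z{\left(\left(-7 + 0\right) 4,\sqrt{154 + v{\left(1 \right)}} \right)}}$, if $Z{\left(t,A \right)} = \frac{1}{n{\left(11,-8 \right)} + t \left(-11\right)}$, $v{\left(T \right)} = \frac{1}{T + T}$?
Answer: $- \frac{300}{6502799} \approx -4.6134 \cdot 10^{-5}$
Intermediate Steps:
$v{\left(T \right)} = \frac{1}{2 T}$
$Z{\left(t,A \right)} = \frac{1}{-8 - 11 t}$ ($Z{\left(t,A \right)} = \frac{1}{-8 + t \left(-11\right)} = \frac{1}{-8 - 11 t}$)
$\frac{1}{-21676 + Z{\left(\left(-7 + 0\right) 4,\sqrt{154 + v{\left(1 \right)}} \right)}} = \frac{1}{-21676 - \frac{1}{8 + 11 \left(-7 + 0\right) 4}} = \frac{1}{-21676 - \frac{1}{8 + 11 \left(\left(-7\right) 4\right)}} = \frac{1}{-21676 - \frac{1}{8 + 11 \left(-28\right)}} = \frac{1}{-21676 - \frac{1}{8 - 308}} = \frac{1}{-21676 - \frac{1}{-300}} = \frac{1}{-21676 - - \frac{1}{300}} = \frac{1}{-21676 + \frac{1}{300}} = \frac{1}{- \frac{6502799}{300}} = - \frac{300}{6502799}$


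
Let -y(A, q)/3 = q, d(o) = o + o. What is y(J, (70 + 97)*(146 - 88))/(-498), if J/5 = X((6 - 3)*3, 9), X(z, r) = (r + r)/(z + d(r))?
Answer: 4843/83 ≈ 58.349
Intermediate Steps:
d(o) = 2*o
X(z, r) = 2*r/(z + 2*r) (X(z, r) = (r + r)/(z + 2*r) = (2*r)/(z + 2*r) = 2*r/(z + 2*r))
J = 10/3 (J = 5*(2*9/((6 - 3)*3 + 2*9)) = 5*(2*9/(3*3 + 18)) = 5*(2*9/(9 + 18)) = 5*(2*9/27) = 5*(2*9*(1/27)) = 5*(⅔) = 10/3 ≈ 3.3333)
y(A, q) = -3*q
y(J, (70 + 97)*(146 - 88))/(-498) = -3*(70 + 97)*(146 - 88)/(-498) = -501*58*(-1/498) = -3*9686*(-1/498) = -29058*(-1/498) = 4843/83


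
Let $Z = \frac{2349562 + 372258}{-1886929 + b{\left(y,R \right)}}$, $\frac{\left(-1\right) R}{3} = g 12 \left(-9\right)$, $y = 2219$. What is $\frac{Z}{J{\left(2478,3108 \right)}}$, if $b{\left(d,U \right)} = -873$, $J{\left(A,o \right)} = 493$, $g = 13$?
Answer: $- \frac{1360910}{465343193} \approx -0.0029245$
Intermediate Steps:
$R = 4212$ ($R = - 3 \cdot 13 \cdot 12 \left(-9\right) = - 3 \cdot 156 \left(-9\right) = \left(-3\right) \left(-1404\right) = 4212$)
$Z = - \frac{1360910}{943901}$ ($Z = \frac{2349562 + 372258}{-1886929 - 873} = \frac{2721820}{-1887802} = 2721820 \left(- \frac{1}{1887802}\right) = - \frac{1360910}{943901} \approx -1.4418$)
$\frac{Z}{J{\left(2478,3108 \right)}} = - \frac{1360910}{943901 \cdot 493} = \left(- \frac{1360910}{943901}\right) \frac{1}{493} = - \frac{1360910}{465343193}$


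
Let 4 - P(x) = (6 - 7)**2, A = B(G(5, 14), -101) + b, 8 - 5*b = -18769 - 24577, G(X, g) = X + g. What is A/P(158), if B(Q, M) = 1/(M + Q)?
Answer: 3555023/1230 ≈ 2890.3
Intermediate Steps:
b = 43354/5 (b = 8/5 - (-18769 - 24577)/5 = 8/5 - 1/5*(-43346) = 8/5 + 43346/5 = 43354/5 ≈ 8670.8)
A = 3555023/410 (A = 1/(-101 + (5 + 14)) + 43354/5 = 1/(-101 + 19) + 43354/5 = 1/(-82) + 43354/5 = -1/82 + 43354/5 = 3555023/410 ≈ 8670.8)
P(x) = 3 (P(x) = 4 - (6 - 7)**2 = 4 - 1*(-1)**2 = 4 - 1*1 = 4 - 1 = 3)
A/P(158) = (3555023/410)/3 = (3555023/410)*(1/3) = 3555023/1230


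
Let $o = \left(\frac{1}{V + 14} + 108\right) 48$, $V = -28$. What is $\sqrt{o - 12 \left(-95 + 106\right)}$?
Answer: $\frac{2 \sqrt{61845}}{7} \approx 71.053$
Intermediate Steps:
$o = \frac{36264}{7}$ ($o = \left(\frac{1}{-28 + 14} + 108\right) 48 = \left(\frac{1}{-14} + 108\right) 48 = \left(- \frac{1}{14} + 108\right) 48 = \frac{1511}{14} \cdot 48 = \frac{36264}{7} \approx 5180.6$)
$\sqrt{o - 12 \left(-95 + 106\right)} = \sqrt{\frac{36264}{7} - 12 \left(-95 + 106\right)} = \sqrt{\frac{36264}{7} - 132} = \sqrt{\frac{35340}{7}} = \frac{2 \sqrt{61845}}{7}$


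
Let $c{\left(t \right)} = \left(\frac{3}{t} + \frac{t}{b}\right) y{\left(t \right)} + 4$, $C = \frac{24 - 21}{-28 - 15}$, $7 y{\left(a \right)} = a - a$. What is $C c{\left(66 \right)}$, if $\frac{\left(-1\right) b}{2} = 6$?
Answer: $- \frac{12}{43} \approx -0.27907$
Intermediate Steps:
$y{\left(a \right)} = 0$ ($y{\left(a \right)} = \frac{a - a}{7} = \frac{1}{7} \cdot 0 = 0$)
$b = -12$ ($b = \left(-2\right) 6 = -12$)
$C = - \frac{3}{43}$ ($C = \frac{3}{-43} = 3 \left(- \frac{1}{43}\right) = - \frac{3}{43} \approx -0.069767$)
$c{\left(t \right)} = 4$ ($c{\left(t \right)} = \left(\frac{3}{t} + \frac{t}{-12}\right) 0 + 4 = \left(\frac{3}{t} + t \left(- \frac{1}{12}\right)\right) 0 + 4 = \left(\frac{3}{t} - \frac{t}{12}\right) 0 + 4 = 0 + 4 = 4$)
$C c{\left(66 \right)} = \left(- \frac{3}{43}\right) 4 = - \frac{12}{43}$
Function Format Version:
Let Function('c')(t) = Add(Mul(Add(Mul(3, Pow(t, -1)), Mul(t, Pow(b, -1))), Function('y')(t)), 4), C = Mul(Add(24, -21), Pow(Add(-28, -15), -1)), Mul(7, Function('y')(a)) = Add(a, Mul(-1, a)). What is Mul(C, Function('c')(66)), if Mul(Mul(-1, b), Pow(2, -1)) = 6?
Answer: Rational(-12, 43) ≈ -0.27907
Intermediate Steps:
Function('y')(a) = 0 (Function('y')(a) = Mul(Rational(1, 7), Add(a, Mul(-1, a))) = Mul(Rational(1, 7), 0) = 0)
b = -12 (b = Mul(-2, 6) = -12)
C = Rational(-3, 43) (C = Mul(3, Pow(-43, -1)) = Mul(3, Rational(-1, 43)) = Rational(-3, 43) ≈ -0.069767)
Function('c')(t) = 4 (Function('c')(t) = Add(Mul(Add(Mul(3, Pow(t, -1)), Mul(t, Pow(-12, -1))), 0), 4) = Add(Mul(Add(Mul(3, Pow(t, -1)), Mul(t, Rational(-1, 12))), 0), 4) = Add(Mul(Add(Mul(3, Pow(t, -1)), Mul(Rational(-1, 12), t)), 0), 4) = Add(0, 4) = 4)
Mul(C, Function('c')(66)) = Mul(Rational(-3, 43), 4) = Rational(-12, 43)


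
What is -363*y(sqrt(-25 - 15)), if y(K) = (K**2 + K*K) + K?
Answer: 29040 - 726*I*sqrt(10) ≈ 29040.0 - 2295.8*I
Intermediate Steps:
y(K) = K + 2*K**2 (y(K) = (K**2 + K**2) + K = 2*K**2 + K = K + 2*K**2)
-363*y(sqrt(-25 - 15)) = -363*sqrt(-25 - 15)*(1 + 2*sqrt(-25 - 15)) = -363*sqrt(-40)*(1 + 2*sqrt(-40)) = -363*2*I*sqrt(10)*(1 + 2*(2*I*sqrt(10))) = -363*2*I*sqrt(10)*(1 + 4*I*sqrt(10)) = -726*I*sqrt(10)*(1 + 4*I*sqrt(10))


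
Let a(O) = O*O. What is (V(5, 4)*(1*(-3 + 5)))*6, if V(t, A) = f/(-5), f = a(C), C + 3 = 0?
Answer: -108/5 ≈ -21.600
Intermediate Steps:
C = -3 (C = -3 + 0 = -3)
a(O) = O²
f = 9 (f = (-3)² = 9)
V(t, A) = -9/5 (V(t, A) = 9/(-5) = 9*(-⅕) = -9/5)
(V(5, 4)*(1*(-3 + 5)))*6 = -9*(-3 + 5)/5*6 = -9*2/5*6 = -9/5*2*6 = -18/5*6 = -108/5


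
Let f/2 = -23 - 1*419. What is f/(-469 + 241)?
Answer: 221/57 ≈ 3.8772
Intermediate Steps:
f = -884 (f = 2*(-23 - 1*419) = 2*(-23 - 419) = 2*(-442) = -884)
f/(-469 + 241) = -884/(-469 + 241) = -884/(-228) = -884*(-1/228) = 221/57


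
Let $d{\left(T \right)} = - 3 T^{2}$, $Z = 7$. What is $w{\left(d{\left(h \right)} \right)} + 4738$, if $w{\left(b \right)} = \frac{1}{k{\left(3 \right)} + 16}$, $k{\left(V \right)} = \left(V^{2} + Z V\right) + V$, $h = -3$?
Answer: $\frac{232163}{49} \approx 4738.0$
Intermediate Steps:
$k{\left(V \right)} = V^{2} + 8 V$ ($k{\left(V \right)} = \left(V^{2} + 7 V\right) + V = V^{2} + 8 V$)
$w{\left(b \right)} = \frac{1}{49}$ ($w{\left(b \right)} = \frac{1}{3 \left(8 + 3\right) + 16} = \frac{1}{3 \cdot 11 + 16} = \frac{1}{33 + 16} = \frac{1}{49}$)
$w{\left(d{\left(h \right)} \right)} + 4738 = \frac{1}{49} + 4738 = \frac{232163}{49}$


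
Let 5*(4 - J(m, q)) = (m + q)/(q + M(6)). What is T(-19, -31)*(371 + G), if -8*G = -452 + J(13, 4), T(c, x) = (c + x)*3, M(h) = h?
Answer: -512451/8 ≈ -64056.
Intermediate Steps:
T(c, x) = 3*c + 3*x
J(m, q) = 4 - (m + q)/(5*(6 + q)) (J(m, q) = 4 - (m + q)/(5*(q + 6)) = 4 - (m + q)/(5*(6 + q)))
G = 22417/400 (G = -(-452 + (120 - 1*13 + 19*4)/(5*(6 + 4)))/8 = -(-452 + (⅕)*(120 - 13 + 76)/10)/8 = -(-452 + (⅕)*(⅒)*183)/8 = -(-452 + 183/50)/8 = -⅛*(-22417/50) = 22417/400 ≈ 56.042)
T(-19, -31)*(371 + G) = (3*(-19) + 3*(-31))*(371 + 22417/400) = (-57 - 93)*(170817/400) = -150*170817/400 = -512451/8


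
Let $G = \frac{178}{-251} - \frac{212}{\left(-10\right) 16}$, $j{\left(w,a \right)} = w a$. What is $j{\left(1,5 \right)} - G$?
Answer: $\frac{44017}{10040} \approx 4.3842$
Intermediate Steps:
$j{\left(w,a \right)} = a w$
$G = \frac{6183}{10040}$ ($G = 178 \left(- \frac{1}{251}\right) - \frac{212}{-160} = - \frac{178}{251} - - \frac{53}{40} = - \frac{178}{251} + \frac{53}{40} = \frac{6183}{10040} \approx 0.61584$)
$j{\left(1,5 \right)} - G = 5 \cdot 1 - \frac{6183}{10040} = 5 - \frac{6183}{10040} = \frac{44017}{10040}$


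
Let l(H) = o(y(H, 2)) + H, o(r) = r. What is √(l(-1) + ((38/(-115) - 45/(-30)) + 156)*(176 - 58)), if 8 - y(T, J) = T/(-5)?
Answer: √245360895/115 ≈ 136.21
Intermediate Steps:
y(T, J) = 8 + T/5 (y(T, J) = 8 - T/(-5) = 8 - T*(-1)/5 = 8 - (-1)*T/5 = 8 + T/5)
l(H) = 8 + 6*H/5 (l(H) = (8 + H/5) + H = 8 + 6*H/5)
√(l(-1) + ((38/(-115) - 45/(-30)) + 156)*(176 - 58)) = √((8 + (6/5)*(-1)) + ((38/(-115) - 45/(-30)) + 156)*(176 - 58)) = √((8 - 6/5) + ((38*(-1/115) - 45*(-1/30)) + 156)*118) = √(34/5 + ((-38/115 + 3/2) + 156)*118) = √(34/5 + (269/230 + 156)*118) = √(34/5 + (36149/230)*118) = √(34/5 + 2132791/115) = √(2133573/115) = √245360895/115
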